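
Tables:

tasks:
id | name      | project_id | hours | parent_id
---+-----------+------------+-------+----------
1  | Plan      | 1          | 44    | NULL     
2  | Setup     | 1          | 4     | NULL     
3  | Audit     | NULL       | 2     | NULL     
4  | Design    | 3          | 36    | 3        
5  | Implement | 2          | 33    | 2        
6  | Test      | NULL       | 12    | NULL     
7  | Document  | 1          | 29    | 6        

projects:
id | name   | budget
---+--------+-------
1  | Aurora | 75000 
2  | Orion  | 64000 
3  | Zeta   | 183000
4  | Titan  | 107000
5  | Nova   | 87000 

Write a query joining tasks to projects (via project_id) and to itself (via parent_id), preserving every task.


Two LEFT JOINs from the same base table tasks: one to projects via project_id, one to tasks itself via parent_id. Both are LEFT so every task is preserved.
Match against projects:
  - task 1 (Plan): project_id=1 -> matches Aurora
  - task 2 (Setup): project_id=1 -> matches Aurora
  - task 3 (Audit): project_id=NULL, no match -> kept with NULL
  - task 4 (Design): project_id=3 -> matches Zeta
  - task 5 (Implement): project_id=2 -> matches Orion
  - task 6 (Test): project_id=NULL, no match -> kept with NULL
  - task 7 (Document): project_id=1 -> matches Aurora
Match against tasks (self):
  - task 1 (Plan): parent_id=NULL -> NULL
  - task 2 (Setup): parent_id=NULL -> NULL
  - task 3 (Audit): parent_id=NULL -> NULL
  - task 4 (Design): parent_id=3 -> Audit
  - task 5 (Implement): parent_id=2 -> Setup
  - task 6 (Test): parent_id=NULL -> NULL
  - task 7 (Document): parent_id=6 -> Test

SQL:
SELECT a.name, b.name AS project, c.name AS parent
FROM tasks a
LEFT JOIN projects b ON a.project_id = b.id
LEFT JOIN tasks c ON a.parent_id = c.id

Result:
name      | project | parent
----------+---------+-------
Plan      | Aurora  | NULL  
Setup     | Aurora  | NULL  
Audit     | NULL    | NULL  
Design    | Zeta    | Audit 
Implement | Orion   | Setup 
Test      | NULL    | NULL  
Document  | Aurora  | Test  


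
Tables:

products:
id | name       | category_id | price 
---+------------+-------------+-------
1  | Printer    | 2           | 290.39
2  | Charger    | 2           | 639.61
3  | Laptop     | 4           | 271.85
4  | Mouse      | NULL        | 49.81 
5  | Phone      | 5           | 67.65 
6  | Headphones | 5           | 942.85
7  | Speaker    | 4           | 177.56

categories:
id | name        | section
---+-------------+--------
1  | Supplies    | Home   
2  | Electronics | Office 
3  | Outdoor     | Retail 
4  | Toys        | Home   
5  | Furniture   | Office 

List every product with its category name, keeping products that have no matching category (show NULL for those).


LEFT JOIN keeps every row from products (the left table); where category_id has no match in categories, the category columns become NULL. Walk through each product:
  - product 1 (Printer): category_id=2 -> matches Electronics
  - product 2 (Charger): category_id=2 -> matches Electronics
  - product 3 (Laptop): category_id=4 -> matches Toys
  - product 4 (Mouse): category_id=NULL, no match -> kept with NULL
  - product 5 (Phone): category_id=5 -> matches Furniture
  - product 6 (Headphones): category_id=5 -> matches Furniture
  - product 7 (Speaker): category_id=4 -> matches Toys
All 7 rows appear; 1 has NULL category.

SQL:
SELECT a.name, b.name AS category
FROM products a
LEFT JOIN categories b ON a.category_id = b.id

Result:
name       | category   
-----------+------------
Printer    | Electronics
Charger    | Electronics
Laptop     | Toys       
Mouse      | NULL       
Phone      | Furniture  
Headphones | Furniture  
Speaker    | Toys       


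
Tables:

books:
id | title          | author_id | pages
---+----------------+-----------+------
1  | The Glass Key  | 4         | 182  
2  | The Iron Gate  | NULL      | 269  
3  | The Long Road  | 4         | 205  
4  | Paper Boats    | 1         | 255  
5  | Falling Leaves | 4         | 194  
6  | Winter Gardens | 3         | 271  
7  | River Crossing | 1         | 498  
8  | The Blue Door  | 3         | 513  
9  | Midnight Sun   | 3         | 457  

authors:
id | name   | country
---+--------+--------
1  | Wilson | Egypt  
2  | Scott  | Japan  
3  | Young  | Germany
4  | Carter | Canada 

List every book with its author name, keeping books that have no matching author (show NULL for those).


LEFT JOIN keeps every row from books (the left table); where author_id has no match in authors, the author columns become NULL. Walk through each book:
  - book 1 (The Glass Key): author_id=4 -> matches Carter
  - book 2 (The Iron Gate): author_id=NULL, no match -> kept with NULL
  - book 3 (The Long Road): author_id=4 -> matches Carter
  - book 4 (Paper Boats): author_id=1 -> matches Wilson
  - book 5 (Falling Leaves): author_id=4 -> matches Carter
  - book 6 (Winter Gardens): author_id=3 -> matches Young
  - book 7 (River Crossing): author_id=1 -> matches Wilson
  - book 8 (The Blue Door): author_id=3 -> matches Young
  - book 9 (Midnight Sun): author_id=3 -> matches Young
All 9 rows appear; 1 has NULL author.

SQL:
SELECT a.title, b.name AS author
FROM books a
LEFT JOIN authors b ON a.author_id = b.id

Result:
title          | author
---------------+-------
The Glass Key  | Carter
The Iron Gate  | NULL  
The Long Road  | Carter
Paper Boats    | Wilson
Falling Leaves | Carter
Winter Gardens | Young 
River Crossing | Wilson
The Blue Door  | Young 
Midnight Sun   | Young 


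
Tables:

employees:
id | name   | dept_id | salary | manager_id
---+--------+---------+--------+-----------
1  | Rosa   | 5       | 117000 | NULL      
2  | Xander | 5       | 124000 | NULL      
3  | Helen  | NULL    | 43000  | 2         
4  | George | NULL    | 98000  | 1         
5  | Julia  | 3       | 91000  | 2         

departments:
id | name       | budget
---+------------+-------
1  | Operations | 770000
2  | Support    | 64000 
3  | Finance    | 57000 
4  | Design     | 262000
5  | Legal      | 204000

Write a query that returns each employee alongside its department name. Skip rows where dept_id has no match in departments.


INNER JOIN keeps only employees rows whose dept_id matches an id in departments. Walk through each employee:
  - employee 1 (Rosa): dept_id=5 -> matches Legal
  - employee 2 (Xander): dept_id=5 -> matches Legal
  - employee 3 (Helen): dept_id=NULL, no match -> dropped
  - employee 4 (George): dept_id=NULL, no match -> dropped
  - employee 5 (Julia): dept_id=3 -> matches Finance
So 2 of 5 rows are dropped.

SQL:
SELECT a.name, b.name AS department
FROM employees a
INNER JOIN departments b ON a.dept_id = b.id

Result:
name   | department
-------+-----------
Rosa   | Legal     
Xander | Legal     
Julia  | Finance   


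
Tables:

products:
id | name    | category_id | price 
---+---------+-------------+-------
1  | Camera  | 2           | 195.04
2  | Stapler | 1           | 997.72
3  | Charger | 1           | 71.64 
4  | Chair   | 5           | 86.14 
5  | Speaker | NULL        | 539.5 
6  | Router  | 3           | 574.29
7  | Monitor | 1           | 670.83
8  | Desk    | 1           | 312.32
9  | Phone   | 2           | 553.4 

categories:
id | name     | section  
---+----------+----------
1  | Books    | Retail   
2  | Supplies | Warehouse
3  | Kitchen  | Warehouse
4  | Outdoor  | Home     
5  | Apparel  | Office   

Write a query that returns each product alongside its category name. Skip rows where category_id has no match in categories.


INNER JOIN keeps only products rows whose category_id matches an id in categories. Walk through each product:
  - product 1 (Camera): category_id=2 -> matches Supplies
  - product 2 (Stapler): category_id=1 -> matches Books
  - product 3 (Charger): category_id=1 -> matches Books
  - product 4 (Chair): category_id=5 -> matches Apparel
  - product 5 (Speaker): category_id=NULL, no match -> dropped
  - product 6 (Router): category_id=3 -> matches Kitchen
  - product 7 (Monitor): category_id=1 -> matches Books
  - product 8 (Desk): category_id=1 -> matches Books
  - product 9 (Phone): category_id=2 -> matches Supplies
So 1 of 9 rows is dropped.

SQL:
SELECT a.name, b.name AS category
FROM products a
INNER JOIN categories b ON a.category_id = b.id

Result:
name    | category
--------+---------
Camera  | Supplies
Stapler | Books   
Charger | Books   
Chair   | Apparel 
Router  | Kitchen 
Monitor | Books   
Desk    | Books   
Phone   | Supplies


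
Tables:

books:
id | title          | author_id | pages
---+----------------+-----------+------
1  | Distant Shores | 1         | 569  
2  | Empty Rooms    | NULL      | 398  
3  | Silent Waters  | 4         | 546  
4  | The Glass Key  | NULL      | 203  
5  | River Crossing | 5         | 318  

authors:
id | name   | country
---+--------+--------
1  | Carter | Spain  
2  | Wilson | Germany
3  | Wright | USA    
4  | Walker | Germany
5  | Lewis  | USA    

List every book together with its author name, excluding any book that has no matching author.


INNER JOIN keeps only books rows whose author_id matches an id in authors. Walk through each book:
  - book 1 (Distant Shores): author_id=1 -> matches Carter
  - book 2 (Empty Rooms): author_id=NULL, no match -> dropped
  - book 3 (Silent Waters): author_id=4 -> matches Walker
  - book 4 (The Glass Key): author_id=NULL, no match -> dropped
  - book 5 (River Crossing): author_id=5 -> matches Lewis
So 2 of 5 rows are dropped.

SQL:
SELECT a.title, b.name AS author
FROM books a
INNER JOIN authors b ON a.author_id = b.id

Result:
title          | author
---------------+-------
Distant Shores | Carter
Silent Waters  | Walker
River Crossing | Lewis 


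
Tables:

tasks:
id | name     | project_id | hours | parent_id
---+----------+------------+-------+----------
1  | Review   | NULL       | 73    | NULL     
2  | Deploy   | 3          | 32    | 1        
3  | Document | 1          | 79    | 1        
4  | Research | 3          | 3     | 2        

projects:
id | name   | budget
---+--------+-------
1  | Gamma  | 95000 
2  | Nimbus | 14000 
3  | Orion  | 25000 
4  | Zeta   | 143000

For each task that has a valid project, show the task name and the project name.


INNER JOIN keeps only tasks rows whose project_id matches an id in projects. Walk through each task:
  - task 1 (Review): project_id=NULL, no match -> dropped
  - task 2 (Deploy): project_id=3 -> matches Orion
  - task 3 (Document): project_id=1 -> matches Gamma
  - task 4 (Research): project_id=3 -> matches Orion
So 1 of 4 rows is dropped.

SQL:
SELECT a.name, b.name AS project
FROM tasks a
INNER JOIN projects b ON a.project_id = b.id

Result:
name     | project
---------+--------
Deploy   | Orion  
Document | Gamma  
Research | Orion  


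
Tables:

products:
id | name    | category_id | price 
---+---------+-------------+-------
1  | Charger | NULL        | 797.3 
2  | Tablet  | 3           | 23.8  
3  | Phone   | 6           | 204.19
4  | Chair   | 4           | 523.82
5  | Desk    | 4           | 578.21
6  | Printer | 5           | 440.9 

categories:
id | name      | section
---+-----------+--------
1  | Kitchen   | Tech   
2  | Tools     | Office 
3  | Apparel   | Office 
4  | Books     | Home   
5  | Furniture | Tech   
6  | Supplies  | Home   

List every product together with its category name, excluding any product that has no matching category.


INNER JOIN keeps only products rows whose category_id matches an id in categories. Walk through each product:
  - product 1 (Charger): category_id=NULL, no match -> dropped
  - product 2 (Tablet): category_id=3 -> matches Apparel
  - product 3 (Phone): category_id=6 -> matches Supplies
  - product 4 (Chair): category_id=4 -> matches Books
  - product 5 (Desk): category_id=4 -> matches Books
  - product 6 (Printer): category_id=5 -> matches Furniture
So 1 of 6 rows is dropped.

SQL:
SELECT a.name, b.name AS category
FROM products a
INNER JOIN categories b ON a.category_id = b.id

Result:
name    | category 
--------+----------
Tablet  | Apparel  
Phone   | Supplies 
Chair   | Books    
Desk    | Books    
Printer | Furniture


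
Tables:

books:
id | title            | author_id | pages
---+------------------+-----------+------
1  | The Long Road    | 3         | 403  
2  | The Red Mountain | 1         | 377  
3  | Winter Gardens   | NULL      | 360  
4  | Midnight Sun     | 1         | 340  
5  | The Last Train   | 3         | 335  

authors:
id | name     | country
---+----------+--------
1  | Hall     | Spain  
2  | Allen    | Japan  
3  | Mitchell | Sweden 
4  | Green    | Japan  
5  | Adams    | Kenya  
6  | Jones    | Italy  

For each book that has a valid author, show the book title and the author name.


INNER JOIN keeps only books rows whose author_id matches an id in authors. Walk through each book:
  - book 1 (The Long Road): author_id=3 -> matches Mitchell
  - book 2 (The Red Mountain): author_id=1 -> matches Hall
  - book 3 (Winter Gardens): author_id=NULL, no match -> dropped
  - book 4 (Midnight Sun): author_id=1 -> matches Hall
  - book 5 (The Last Train): author_id=3 -> matches Mitchell
So 1 of 5 rows is dropped.

SQL:
SELECT a.title, b.name AS author
FROM books a
INNER JOIN authors b ON a.author_id = b.id

Result:
title            | author  
-----------------+---------
The Long Road    | Mitchell
The Red Mountain | Hall    
Midnight Sun     | Hall    
The Last Train   | Mitchell


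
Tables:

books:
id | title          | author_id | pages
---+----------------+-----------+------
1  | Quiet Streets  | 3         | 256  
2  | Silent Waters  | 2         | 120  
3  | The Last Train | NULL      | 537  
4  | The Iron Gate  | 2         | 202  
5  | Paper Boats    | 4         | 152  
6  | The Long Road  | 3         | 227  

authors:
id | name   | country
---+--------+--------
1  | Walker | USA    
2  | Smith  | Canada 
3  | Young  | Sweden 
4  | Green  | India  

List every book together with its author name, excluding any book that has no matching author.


INNER JOIN keeps only books rows whose author_id matches an id in authors. Walk through each book:
  - book 1 (Quiet Streets): author_id=3 -> matches Young
  - book 2 (Silent Waters): author_id=2 -> matches Smith
  - book 3 (The Last Train): author_id=NULL, no match -> dropped
  - book 4 (The Iron Gate): author_id=2 -> matches Smith
  - book 5 (Paper Boats): author_id=4 -> matches Green
  - book 6 (The Long Road): author_id=3 -> matches Young
So 1 of 6 rows is dropped.

SQL:
SELECT a.title, b.name AS author
FROM books a
INNER JOIN authors b ON a.author_id = b.id

Result:
title         | author
--------------+-------
Quiet Streets | Young 
Silent Waters | Smith 
The Iron Gate | Smith 
Paper Boats   | Green 
The Long Road | Young 


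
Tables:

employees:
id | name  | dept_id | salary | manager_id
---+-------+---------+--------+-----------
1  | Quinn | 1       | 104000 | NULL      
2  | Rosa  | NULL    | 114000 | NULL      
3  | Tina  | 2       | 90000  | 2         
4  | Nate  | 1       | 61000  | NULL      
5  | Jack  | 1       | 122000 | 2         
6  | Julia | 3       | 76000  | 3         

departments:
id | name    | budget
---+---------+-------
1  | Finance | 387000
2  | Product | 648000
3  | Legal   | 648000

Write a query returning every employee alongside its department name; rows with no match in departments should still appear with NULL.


LEFT JOIN keeps every row from employees (the left table); where dept_id has no match in departments, the department columns become NULL. Walk through each employee:
  - employee 1 (Quinn): dept_id=1 -> matches Finance
  - employee 2 (Rosa): dept_id=NULL, no match -> kept with NULL
  - employee 3 (Tina): dept_id=2 -> matches Product
  - employee 4 (Nate): dept_id=1 -> matches Finance
  - employee 5 (Jack): dept_id=1 -> matches Finance
  - employee 6 (Julia): dept_id=3 -> matches Legal
All 6 rows appear; 1 has NULL department.

SQL:
SELECT a.name, b.name AS department
FROM employees a
LEFT JOIN departments b ON a.dept_id = b.id

Result:
name  | department
------+-----------
Quinn | Finance   
Rosa  | NULL      
Tina  | Product   
Nate  | Finance   
Jack  | Finance   
Julia | Legal     


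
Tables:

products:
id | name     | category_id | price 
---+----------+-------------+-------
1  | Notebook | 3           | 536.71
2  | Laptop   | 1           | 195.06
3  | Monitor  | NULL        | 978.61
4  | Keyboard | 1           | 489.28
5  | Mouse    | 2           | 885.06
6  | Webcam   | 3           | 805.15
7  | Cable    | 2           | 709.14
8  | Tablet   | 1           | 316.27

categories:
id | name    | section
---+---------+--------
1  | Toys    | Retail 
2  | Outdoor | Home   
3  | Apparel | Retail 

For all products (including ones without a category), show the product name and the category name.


LEFT JOIN keeps every row from products (the left table); where category_id has no match in categories, the category columns become NULL. Walk through each product:
  - product 1 (Notebook): category_id=3 -> matches Apparel
  - product 2 (Laptop): category_id=1 -> matches Toys
  - product 3 (Monitor): category_id=NULL, no match -> kept with NULL
  - product 4 (Keyboard): category_id=1 -> matches Toys
  - product 5 (Mouse): category_id=2 -> matches Outdoor
  - product 6 (Webcam): category_id=3 -> matches Apparel
  - product 7 (Cable): category_id=2 -> matches Outdoor
  - product 8 (Tablet): category_id=1 -> matches Toys
All 8 rows appear; 1 has NULL category.

SQL:
SELECT a.name, b.name AS category
FROM products a
LEFT JOIN categories b ON a.category_id = b.id

Result:
name     | category
---------+---------
Notebook | Apparel 
Laptop   | Toys    
Monitor  | NULL    
Keyboard | Toys    
Mouse    | Outdoor 
Webcam   | Apparel 
Cable    | Outdoor 
Tablet   | Toys    


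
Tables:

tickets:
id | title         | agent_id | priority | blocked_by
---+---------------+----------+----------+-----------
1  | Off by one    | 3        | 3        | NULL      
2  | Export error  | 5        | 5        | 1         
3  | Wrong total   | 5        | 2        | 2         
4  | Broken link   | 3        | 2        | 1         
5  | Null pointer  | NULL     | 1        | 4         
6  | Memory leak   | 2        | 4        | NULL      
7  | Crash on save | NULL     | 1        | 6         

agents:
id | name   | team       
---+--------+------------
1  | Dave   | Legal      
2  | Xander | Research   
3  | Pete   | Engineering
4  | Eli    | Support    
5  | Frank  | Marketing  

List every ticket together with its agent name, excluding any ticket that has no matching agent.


INNER JOIN keeps only tickets rows whose agent_id matches an id in agents. Walk through each ticket:
  - ticket 1 (Off by one): agent_id=3 -> matches Pete
  - ticket 2 (Export error): agent_id=5 -> matches Frank
  - ticket 3 (Wrong total): agent_id=5 -> matches Frank
  - ticket 4 (Broken link): agent_id=3 -> matches Pete
  - ticket 5 (Null pointer): agent_id=NULL, no match -> dropped
  - ticket 6 (Memory leak): agent_id=2 -> matches Xander
  - ticket 7 (Crash on save): agent_id=NULL, no match -> dropped
So 2 of 7 rows are dropped.

SQL:
SELECT a.title, b.name AS agent
FROM tickets a
INNER JOIN agents b ON a.agent_id = b.id

Result:
title        | agent 
-------------+-------
Off by one   | Pete  
Export error | Frank 
Wrong total  | Frank 
Broken link  | Pete  
Memory leak  | Xander


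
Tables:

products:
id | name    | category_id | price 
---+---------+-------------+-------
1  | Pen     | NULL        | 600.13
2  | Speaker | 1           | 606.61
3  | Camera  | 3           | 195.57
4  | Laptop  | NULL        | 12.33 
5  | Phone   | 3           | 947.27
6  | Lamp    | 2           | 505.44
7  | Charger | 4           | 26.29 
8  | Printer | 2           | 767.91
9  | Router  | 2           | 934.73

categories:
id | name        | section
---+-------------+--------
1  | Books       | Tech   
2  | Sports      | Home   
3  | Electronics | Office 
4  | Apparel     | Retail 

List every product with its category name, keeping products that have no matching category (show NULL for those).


LEFT JOIN keeps every row from products (the left table); where category_id has no match in categories, the category columns become NULL. Walk through each product:
  - product 1 (Pen): category_id=NULL, no match -> kept with NULL
  - product 2 (Speaker): category_id=1 -> matches Books
  - product 3 (Camera): category_id=3 -> matches Electronics
  - product 4 (Laptop): category_id=NULL, no match -> kept with NULL
  - product 5 (Phone): category_id=3 -> matches Electronics
  - product 6 (Lamp): category_id=2 -> matches Sports
  - product 7 (Charger): category_id=4 -> matches Apparel
  - product 8 (Printer): category_id=2 -> matches Sports
  - product 9 (Router): category_id=2 -> matches Sports
All 9 rows appear; 2 have NULL category.

SQL:
SELECT a.name, b.name AS category
FROM products a
LEFT JOIN categories b ON a.category_id = b.id

Result:
name    | category   
--------+------------
Pen     | NULL       
Speaker | Books      
Camera  | Electronics
Laptop  | NULL       
Phone   | Electronics
Lamp    | Sports     
Charger | Apparel    
Printer | Sports     
Router  | Sports     


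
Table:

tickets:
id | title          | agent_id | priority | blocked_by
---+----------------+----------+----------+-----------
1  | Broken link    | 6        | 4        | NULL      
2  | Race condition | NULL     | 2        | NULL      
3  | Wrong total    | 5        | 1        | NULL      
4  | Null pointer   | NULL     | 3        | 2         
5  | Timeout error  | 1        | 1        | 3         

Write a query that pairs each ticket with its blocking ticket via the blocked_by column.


This is a self-join: tickets is joined to a second copy of itself, matching each row's blocked_by to another row's id. Use LEFT JOIN so rows with blocked_by=NULL are kept.
  - ticket 1 (Broken link): blocked_by=NULL -> NULL
  - ticket 2 (Race condition): blocked_by=NULL -> NULL
  - ticket 3 (Wrong total): blocked_by=NULL -> NULL
  - ticket 4 (Null pointer): blocked_by=2 -> Race condition
  - ticket 5 (Timeout error): blocked_by=3 -> Wrong total

SQL:
SELECT a.title AS item, b.title AS blocked_by
FROM tickets a
LEFT JOIN tickets b ON a.blocked_by = b.id

Result:
item           | blocked_by    
---------------+---------------
Broken link    | NULL          
Race condition | NULL          
Wrong total    | NULL          
Null pointer   | Race condition
Timeout error  | Wrong total   


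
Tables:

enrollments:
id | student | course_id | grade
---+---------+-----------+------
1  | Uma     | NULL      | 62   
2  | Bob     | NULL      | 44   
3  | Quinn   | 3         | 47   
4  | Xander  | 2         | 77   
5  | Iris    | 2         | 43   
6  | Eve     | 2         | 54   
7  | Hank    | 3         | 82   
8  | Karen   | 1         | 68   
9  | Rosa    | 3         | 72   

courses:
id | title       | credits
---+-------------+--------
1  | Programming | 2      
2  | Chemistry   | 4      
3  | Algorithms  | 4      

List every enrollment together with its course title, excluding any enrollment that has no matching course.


INNER JOIN keeps only enrollments rows whose course_id matches an id in courses. Walk through each enrollment:
  - enrollment 1 (Uma): course_id=NULL, no match -> dropped
  - enrollment 2 (Bob): course_id=NULL, no match -> dropped
  - enrollment 3 (Quinn): course_id=3 -> matches Algorithms
  - enrollment 4 (Xander): course_id=2 -> matches Chemistry
  - enrollment 5 (Iris): course_id=2 -> matches Chemistry
  - enrollment 6 (Eve): course_id=2 -> matches Chemistry
  - enrollment 7 (Hank): course_id=3 -> matches Algorithms
  - enrollment 8 (Karen): course_id=1 -> matches Programming
  - enrollment 9 (Rosa): course_id=3 -> matches Algorithms
So 2 of 9 rows are dropped.

SQL:
SELECT a.student, b.title AS course
FROM enrollments a
INNER JOIN courses b ON a.course_id = b.id

Result:
student | course     
--------+------------
Quinn   | Algorithms 
Xander  | Chemistry  
Iris    | Chemistry  
Eve     | Chemistry  
Hank    | Algorithms 
Karen   | Programming
Rosa    | Algorithms 


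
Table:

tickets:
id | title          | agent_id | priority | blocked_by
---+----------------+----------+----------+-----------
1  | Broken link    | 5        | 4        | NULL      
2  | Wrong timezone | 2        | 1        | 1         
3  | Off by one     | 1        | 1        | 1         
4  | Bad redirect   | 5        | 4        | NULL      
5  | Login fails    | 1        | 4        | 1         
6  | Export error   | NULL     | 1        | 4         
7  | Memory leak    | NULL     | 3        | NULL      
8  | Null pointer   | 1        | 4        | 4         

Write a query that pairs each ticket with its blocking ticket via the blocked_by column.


This is a self-join: tickets is joined to a second copy of itself, matching each row's blocked_by to another row's id. Use LEFT JOIN so rows with blocked_by=NULL are kept.
  - ticket 1 (Broken link): blocked_by=NULL -> NULL
  - ticket 2 (Wrong timezone): blocked_by=1 -> Broken link
  - ticket 3 (Off by one): blocked_by=1 -> Broken link
  - ticket 4 (Bad redirect): blocked_by=NULL -> NULL
  - ticket 5 (Login fails): blocked_by=1 -> Broken link
  - ticket 6 (Export error): blocked_by=4 -> Bad redirect
  - ticket 7 (Memory leak): blocked_by=NULL -> NULL
  - ticket 8 (Null pointer): blocked_by=4 -> Bad redirect

SQL:
SELECT a.title AS item, b.title AS blocked_by
FROM tickets a
LEFT JOIN tickets b ON a.blocked_by = b.id

Result:
item           | blocked_by  
---------------+-------------
Broken link    | NULL        
Wrong timezone | Broken link 
Off by one     | Broken link 
Bad redirect   | NULL        
Login fails    | Broken link 
Export error   | Bad redirect
Memory leak    | NULL        
Null pointer   | Bad redirect


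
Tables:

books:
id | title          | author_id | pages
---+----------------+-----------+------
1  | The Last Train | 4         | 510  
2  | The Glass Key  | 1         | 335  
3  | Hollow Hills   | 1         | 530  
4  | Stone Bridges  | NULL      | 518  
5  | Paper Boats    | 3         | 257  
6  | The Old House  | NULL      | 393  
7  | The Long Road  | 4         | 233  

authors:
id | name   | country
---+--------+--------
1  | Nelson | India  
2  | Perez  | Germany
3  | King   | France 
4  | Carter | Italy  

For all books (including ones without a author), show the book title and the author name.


LEFT JOIN keeps every row from books (the left table); where author_id has no match in authors, the author columns become NULL. Walk through each book:
  - book 1 (The Last Train): author_id=4 -> matches Carter
  - book 2 (The Glass Key): author_id=1 -> matches Nelson
  - book 3 (Hollow Hills): author_id=1 -> matches Nelson
  - book 4 (Stone Bridges): author_id=NULL, no match -> kept with NULL
  - book 5 (Paper Boats): author_id=3 -> matches King
  - book 6 (The Old House): author_id=NULL, no match -> kept with NULL
  - book 7 (The Long Road): author_id=4 -> matches Carter
All 7 rows appear; 2 have NULL author.

SQL:
SELECT a.title, b.name AS author
FROM books a
LEFT JOIN authors b ON a.author_id = b.id

Result:
title          | author
---------------+-------
The Last Train | Carter
The Glass Key  | Nelson
Hollow Hills   | Nelson
Stone Bridges  | NULL  
Paper Boats    | King  
The Old House  | NULL  
The Long Road  | Carter


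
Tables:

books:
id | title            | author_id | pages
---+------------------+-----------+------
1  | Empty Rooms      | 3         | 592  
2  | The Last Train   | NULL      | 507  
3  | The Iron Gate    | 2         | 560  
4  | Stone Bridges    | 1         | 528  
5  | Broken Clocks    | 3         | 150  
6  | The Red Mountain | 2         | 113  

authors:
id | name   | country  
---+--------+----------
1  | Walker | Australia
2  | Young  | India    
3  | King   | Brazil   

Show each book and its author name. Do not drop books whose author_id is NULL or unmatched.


LEFT JOIN keeps every row from books (the left table); where author_id has no match in authors, the author columns become NULL. Walk through each book:
  - book 1 (Empty Rooms): author_id=3 -> matches King
  - book 2 (The Last Train): author_id=NULL, no match -> kept with NULL
  - book 3 (The Iron Gate): author_id=2 -> matches Young
  - book 4 (Stone Bridges): author_id=1 -> matches Walker
  - book 5 (Broken Clocks): author_id=3 -> matches King
  - book 6 (The Red Mountain): author_id=2 -> matches Young
All 6 rows appear; 1 has NULL author.

SQL:
SELECT a.title, b.name AS author
FROM books a
LEFT JOIN authors b ON a.author_id = b.id

Result:
title            | author
-----------------+-------
Empty Rooms      | King  
The Last Train   | NULL  
The Iron Gate    | Young 
Stone Bridges    | Walker
Broken Clocks    | King  
The Red Mountain | Young 


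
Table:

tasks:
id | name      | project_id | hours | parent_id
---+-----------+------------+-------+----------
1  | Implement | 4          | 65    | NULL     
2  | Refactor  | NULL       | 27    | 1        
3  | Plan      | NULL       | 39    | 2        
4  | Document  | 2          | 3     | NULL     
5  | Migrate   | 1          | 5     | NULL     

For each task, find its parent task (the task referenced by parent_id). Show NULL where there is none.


This is a self-join: tasks is joined to a second copy of itself, matching each row's parent_id to another row's id. Use LEFT JOIN so rows with parent_id=NULL are kept.
  - task 1 (Implement): parent_id=NULL -> NULL
  - task 2 (Refactor): parent_id=1 -> Implement
  - task 3 (Plan): parent_id=2 -> Refactor
  - task 4 (Document): parent_id=NULL -> NULL
  - task 5 (Migrate): parent_id=NULL -> NULL

SQL:
SELECT a.name AS item, b.name AS parent
FROM tasks a
LEFT JOIN tasks b ON a.parent_id = b.id

Result:
item      | parent   
----------+----------
Implement | NULL     
Refactor  | Implement
Plan      | Refactor 
Document  | NULL     
Migrate   | NULL     


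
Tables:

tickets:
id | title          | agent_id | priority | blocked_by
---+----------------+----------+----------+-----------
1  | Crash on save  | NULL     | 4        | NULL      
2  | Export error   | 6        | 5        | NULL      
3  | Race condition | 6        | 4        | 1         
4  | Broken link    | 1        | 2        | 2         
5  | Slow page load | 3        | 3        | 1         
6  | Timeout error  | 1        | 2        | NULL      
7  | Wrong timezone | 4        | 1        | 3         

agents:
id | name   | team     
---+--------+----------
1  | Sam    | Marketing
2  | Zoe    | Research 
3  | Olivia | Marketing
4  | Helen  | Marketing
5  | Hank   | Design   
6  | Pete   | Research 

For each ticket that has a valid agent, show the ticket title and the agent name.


INNER JOIN keeps only tickets rows whose agent_id matches an id in agents. Walk through each ticket:
  - ticket 1 (Crash on save): agent_id=NULL, no match -> dropped
  - ticket 2 (Export error): agent_id=6 -> matches Pete
  - ticket 3 (Race condition): agent_id=6 -> matches Pete
  - ticket 4 (Broken link): agent_id=1 -> matches Sam
  - ticket 5 (Slow page load): agent_id=3 -> matches Olivia
  - ticket 6 (Timeout error): agent_id=1 -> matches Sam
  - ticket 7 (Wrong timezone): agent_id=4 -> matches Helen
So 1 of 7 rows is dropped.

SQL:
SELECT a.title, b.name AS agent
FROM tickets a
INNER JOIN agents b ON a.agent_id = b.id

Result:
title          | agent 
---------------+-------
Export error   | Pete  
Race condition | Pete  
Broken link    | Sam   
Slow page load | Olivia
Timeout error  | Sam   
Wrong timezone | Helen 


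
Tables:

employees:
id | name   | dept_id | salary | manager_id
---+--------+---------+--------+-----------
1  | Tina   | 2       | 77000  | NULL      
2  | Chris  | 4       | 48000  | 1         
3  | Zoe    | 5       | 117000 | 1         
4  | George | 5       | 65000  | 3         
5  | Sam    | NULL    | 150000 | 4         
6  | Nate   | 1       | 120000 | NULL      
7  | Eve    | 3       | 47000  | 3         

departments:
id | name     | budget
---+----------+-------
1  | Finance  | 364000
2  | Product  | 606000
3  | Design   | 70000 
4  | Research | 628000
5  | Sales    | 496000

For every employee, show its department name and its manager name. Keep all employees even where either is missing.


Two LEFT JOINs from the same base table employees: one to departments via dept_id, one to employees itself via manager_id. Both are LEFT so every employee is preserved.
Match against departments:
  - employee 1 (Tina): dept_id=2 -> matches Product
  - employee 2 (Chris): dept_id=4 -> matches Research
  - employee 3 (Zoe): dept_id=5 -> matches Sales
  - employee 4 (George): dept_id=5 -> matches Sales
  - employee 5 (Sam): dept_id=NULL, no match -> kept with NULL
  - employee 6 (Nate): dept_id=1 -> matches Finance
  - employee 7 (Eve): dept_id=3 -> matches Design
Match against employees (self):
  - employee 1 (Tina): manager_id=NULL -> NULL
  - employee 2 (Chris): manager_id=1 -> Tina
  - employee 3 (Zoe): manager_id=1 -> Tina
  - employee 4 (George): manager_id=3 -> Zoe
  - employee 5 (Sam): manager_id=4 -> George
  - employee 6 (Nate): manager_id=NULL -> NULL
  - employee 7 (Eve): manager_id=3 -> Zoe

SQL:
SELECT a.name, b.name AS department, c.name AS manager
FROM employees a
LEFT JOIN departments b ON a.dept_id = b.id
LEFT JOIN employees c ON a.manager_id = c.id

Result:
name   | department | manager
-------+------------+--------
Tina   | Product    | NULL   
Chris  | Research   | Tina   
Zoe    | Sales      | Tina   
George | Sales      | Zoe    
Sam    | NULL       | George 
Nate   | Finance    | NULL   
Eve    | Design     | Zoe    


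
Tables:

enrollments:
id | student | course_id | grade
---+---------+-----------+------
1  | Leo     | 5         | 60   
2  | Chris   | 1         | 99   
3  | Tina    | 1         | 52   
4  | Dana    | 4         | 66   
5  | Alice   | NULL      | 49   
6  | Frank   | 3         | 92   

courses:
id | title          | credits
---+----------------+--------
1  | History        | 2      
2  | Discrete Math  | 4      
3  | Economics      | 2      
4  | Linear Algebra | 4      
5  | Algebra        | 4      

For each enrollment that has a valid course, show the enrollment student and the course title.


INNER JOIN keeps only enrollments rows whose course_id matches an id in courses. Walk through each enrollment:
  - enrollment 1 (Leo): course_id=5 -> matches Algebra
  - enrollment 2 (Chris): course_id=1 -> matches History
  - enrollment 3 (Tina): course_id=1 -> matches History
  - enrollment 4 (Dana): course_id=4 -> matches Linear Algebra
  - enrollment 5 (Alice): course_id=NULL, no match -> dropped
  - enrollment 6 (Frank): course_id=3 -> matches Economics
So 1 of 6 rows is dropped.

SQL:
SELECT a.student, b.title AS course
FROM enrollments a
INNER JOIN courses b ON a.course_id = b.id

Result:
student | course        
--------+---------------
Leo     | Algebra       
Chris   | History       
Tina    | History       
Dana    | Linear Algebra
Frank   | Economics     


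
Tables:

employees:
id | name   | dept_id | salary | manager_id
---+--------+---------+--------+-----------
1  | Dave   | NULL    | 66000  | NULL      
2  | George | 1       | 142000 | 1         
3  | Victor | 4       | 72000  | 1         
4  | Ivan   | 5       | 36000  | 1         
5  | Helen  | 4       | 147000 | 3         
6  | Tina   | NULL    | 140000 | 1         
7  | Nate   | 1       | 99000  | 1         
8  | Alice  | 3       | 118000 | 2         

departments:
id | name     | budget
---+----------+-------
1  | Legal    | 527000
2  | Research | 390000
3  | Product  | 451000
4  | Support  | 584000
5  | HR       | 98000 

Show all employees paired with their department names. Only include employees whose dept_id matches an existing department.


INNER JOIN keeps only employees rows whose dept_id matches an id in departments. Walk through each employee:
  - employee 1 (Dave): dept_id=NULL, no match -> dropped
  - employee 2 (George): dept_id=1 -> matches Legal
  - employee 3 (Victor): dept_id=4 -> matches Support
  - employee 4 (Ivan): dept_id=5 -> matches HR
  - employee 5 (Helen): dept_id=4 -> matches Support
  - employee 6 (Tina): dept_id=NULL, no match -> dropped
  - employee 7 (Nate): dept_id=1 -> matches Legal
  - employee 8 (Alice): dept_id=3 -> matches Product
So 2 of 8 rows are dropped.

SQL:
SELECT a.name, b.name AS department
FROM employees a
INNER JOIN departments b ON a.dept_id = b.id

Result:
name   | department
-------+-----------
George | Legal     
Victor | Support   
Ivan   | HR        
Helen  | Support   
Nate   | Legal     
Alice  | Product   


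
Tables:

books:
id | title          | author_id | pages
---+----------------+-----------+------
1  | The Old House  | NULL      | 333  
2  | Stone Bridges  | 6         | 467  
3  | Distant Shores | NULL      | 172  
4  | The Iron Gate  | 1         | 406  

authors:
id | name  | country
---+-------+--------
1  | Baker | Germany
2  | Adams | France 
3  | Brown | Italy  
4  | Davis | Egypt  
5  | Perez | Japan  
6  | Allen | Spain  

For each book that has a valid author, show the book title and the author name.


INNER JOIN keeps only books rows whose author_id matches an id in authors. Walk through each book:
  - book 1 (The Old House): author_id=NULL, no match -> dropped
  - book 2 (Stone Bridges): author_id=6 -> matches Allen
  - book 3 (Distant Shores): author_id=NULL, no match -> dropped
  - book 4 (The Iron Gate): author_id=1 -> matches Baker
So 2 of 4 rows are dropped.

SQL:
SELECT a.title, b.name AS author
FROM books a
INNER JOIN authors b ON a.author_id = b.id

Result:
title         | author
--------------+-------
Stone Bridges | Allen 
The Iron Gate | Baker 


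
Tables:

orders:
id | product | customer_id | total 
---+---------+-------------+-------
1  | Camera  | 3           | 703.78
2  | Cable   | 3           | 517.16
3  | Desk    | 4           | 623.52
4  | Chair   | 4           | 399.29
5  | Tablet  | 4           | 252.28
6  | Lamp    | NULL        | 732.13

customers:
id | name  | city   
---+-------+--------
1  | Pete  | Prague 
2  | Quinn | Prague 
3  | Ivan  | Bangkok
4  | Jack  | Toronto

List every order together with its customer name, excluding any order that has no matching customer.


INNER JOIN keeps only orders rows whose customer_id matches an id in customers. Walk through each order:
  - order 1 (Camera): customer_id=3 -> matches Ivan
  - order 2 (Cable): customer_id=3 -> matches Ivan
  - order 3 (Desk): customer_id=4 -> matches Jack
  - order 4 (Chair): customer_id=4 -> matches Jack
  - order 5 (Tablet): customer_id=4 -> matches Jack
  - order 6 (Lamp): customer_id=NULL, no match -> dropped
So 1 of 6 rows is dropped.

SQL:
SELECT a.product, b.name AS customer
FROM orders a
INNER JOIN customers b ON a.customer_id = b.id

Result:
product | customer
--------+---------
Camera  | Ivan    
Cable   | Ivan    
Desk    | Jack    
Chair   | Jack    
Tablet  | Jack    


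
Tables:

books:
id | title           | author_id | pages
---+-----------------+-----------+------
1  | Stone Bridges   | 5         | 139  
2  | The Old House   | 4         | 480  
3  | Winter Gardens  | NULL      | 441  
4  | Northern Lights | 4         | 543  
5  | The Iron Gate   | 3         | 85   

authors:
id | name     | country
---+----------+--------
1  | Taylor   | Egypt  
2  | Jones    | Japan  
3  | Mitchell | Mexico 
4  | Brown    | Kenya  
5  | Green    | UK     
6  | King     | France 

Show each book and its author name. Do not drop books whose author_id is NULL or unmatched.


LEFT JOIN keeps every row from books (the left table); where author_id has no match in authors, the author columns become NULL. Walk through each book:
  - book 1 (Stone Bridges): author_id=5 -> matches Green
  - book 2 (The Old House): author_id=4 -> matches Brown
  - book 3 (Winter Gardens): author_id=NULL, no match -> kept with NULL
  - book 4 (Northern Lights): author_id=4 -> matches Brown
  - book 5 (The Iron Gate): author_id=3 -> matches Mitchell
All 5 rows appear; 1 has NULL author.

SQL:
SELECT a.title, b.name AS author
FROM books a
LEFT JOIN authors b ON a.author_id = b.id

Result:
title           | author  
----------------+---------
Stone Bridges   | Green   
The Old House   | Brown   
Winter Gardens  | NULL    
Northern Lights | Brown   
The Iron Gate   | Mitchell


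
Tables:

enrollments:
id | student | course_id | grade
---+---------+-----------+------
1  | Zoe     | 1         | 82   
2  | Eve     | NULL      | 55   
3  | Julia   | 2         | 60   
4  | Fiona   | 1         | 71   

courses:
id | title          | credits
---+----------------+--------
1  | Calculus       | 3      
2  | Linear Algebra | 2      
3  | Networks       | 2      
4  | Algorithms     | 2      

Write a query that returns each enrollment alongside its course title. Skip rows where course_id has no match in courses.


INNER JOIN keeps only enrollments rows whose course_id matches an id in courses. Walk through each enrollment:
  - enrollment 1 (Zoe): course_id=1 -> matches Calculus
  - enrollment 2 (Eve): course_id=NULL, no match -> dropped
  - enrollment 3 (Julia): course_id=2 -> matches Linear Algebra
  - enrollment 4 (Fiona): course_id=1 -> matches Calculus
So 1 of 4 rows is dropped.

SQL:
SELECT a.student, b.title AS course
FROM enrollments a
INNER JOIN courses b ON a.course_id = b.id

Result:
student | course        
--------+---------------
Zoe     | Calculus      
Julia   | Linear Algebra
Fiona   | Calculus      
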